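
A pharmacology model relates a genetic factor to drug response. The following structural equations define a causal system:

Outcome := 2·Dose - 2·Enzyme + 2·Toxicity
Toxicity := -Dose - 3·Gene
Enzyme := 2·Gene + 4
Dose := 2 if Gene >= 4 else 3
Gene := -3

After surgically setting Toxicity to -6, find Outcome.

-2

Intervening sets Toxicity = -6 and removes its equation (Toxicity := -Dose - 3·Gene).
Dose = 2 if Gene >= 4 else 3  [with Gene=-3]  = 3
Enzyme = 2·Gene + 4  [with Gene=-3]  = -2
Outcome = 2·Dose - 2·Enzyme + 2·Toxicity  [with Dose=3, Enzyme=-2, Toxicity=-6]  = -2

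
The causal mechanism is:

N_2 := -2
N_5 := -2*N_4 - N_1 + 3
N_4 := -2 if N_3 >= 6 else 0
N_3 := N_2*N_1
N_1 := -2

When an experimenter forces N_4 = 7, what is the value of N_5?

-9

Intervening sets N_4 = 7 and removes its equation (N_4 := -2 if N_3 >= 6 else 0).
N_5 = -2*N_4 - N_1 + 3  [with N_4=7, N_1=-2]  = -9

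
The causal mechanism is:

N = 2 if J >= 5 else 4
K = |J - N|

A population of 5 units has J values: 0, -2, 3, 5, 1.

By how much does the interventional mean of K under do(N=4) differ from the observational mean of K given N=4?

-0.5

Every unit gets N=4 under the intervention. K values become 4, 6, 1, 1, 3; E[K|do(N=4)] = 3.
E[K|N=4] averages over only the 4 units with N=4 (J = 0, -2, 3, 1): K = 4, 6, 1, 3, mean 3.5.
Difference = 3 − 3.5 = -0.5.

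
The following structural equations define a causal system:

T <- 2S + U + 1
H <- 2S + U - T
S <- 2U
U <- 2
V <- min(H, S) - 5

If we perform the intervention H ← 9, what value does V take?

Intervening sets H = 9 and removes its equation (H <- 2S + U - T).
S = 2U  [with U=2]  = 4
V = min(H, S) - 5  [with H=9, S=4]  = -1

-1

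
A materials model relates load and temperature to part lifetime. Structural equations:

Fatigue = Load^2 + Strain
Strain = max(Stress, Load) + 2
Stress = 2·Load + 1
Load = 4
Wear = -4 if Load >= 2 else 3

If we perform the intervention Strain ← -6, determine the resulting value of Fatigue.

do(Strain=-6) replaces the equation Strain = max(Stress, Load) + 2 with the constant Strain = -6.
Fatigue = Load^2 + Strain  [with Load=4, Strain=-6]  = 10

10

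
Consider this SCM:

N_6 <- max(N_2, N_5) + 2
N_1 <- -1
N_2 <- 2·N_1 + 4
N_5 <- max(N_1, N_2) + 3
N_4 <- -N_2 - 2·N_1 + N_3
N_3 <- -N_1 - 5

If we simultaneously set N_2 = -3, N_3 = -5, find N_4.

Setting N_2 = -3, N_3 = -5 by intervention discards those variables' equations.
N_4 = -N_2 - 2·N_1 + N_3  [with N_2=-3, N_1=-1, N_3=-5]  = 0

0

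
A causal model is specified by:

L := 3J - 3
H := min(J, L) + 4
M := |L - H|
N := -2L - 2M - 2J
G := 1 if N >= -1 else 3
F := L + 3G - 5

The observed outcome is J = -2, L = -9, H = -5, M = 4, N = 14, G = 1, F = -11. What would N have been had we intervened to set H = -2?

8

do(H=-2) replaces the equation H := min(J, L) + 4 with the constant H = -2.
L = 3J - 3  [with J=-2]  = -9
M = |L - H|  [with L=-9, H=-2]  = 7
N = -2L - 2M - 2J  [with L=-9, M=7, J=-2]  = 8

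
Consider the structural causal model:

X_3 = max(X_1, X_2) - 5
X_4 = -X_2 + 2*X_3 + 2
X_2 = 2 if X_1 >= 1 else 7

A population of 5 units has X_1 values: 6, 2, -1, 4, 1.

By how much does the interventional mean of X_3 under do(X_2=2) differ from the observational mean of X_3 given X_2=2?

-0.3

Every unit gets X_2=2 under the intervention. X_3 values become 1, -3, -3, -1, -3; E[X_3|do(X_2=2)] = -1.8.
Conditioning on X_2=2 selects the 4 unit(s) with X_1 ∈ {6, 2, 4, 1}. Their X_3 values: 1, -3, -1, -3. Mean = -1.5.
Difference = -1.8 − (-1.5) = -0.3.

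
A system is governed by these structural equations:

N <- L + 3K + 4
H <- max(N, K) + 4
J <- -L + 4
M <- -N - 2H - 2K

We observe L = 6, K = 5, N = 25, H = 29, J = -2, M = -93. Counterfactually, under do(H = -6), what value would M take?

-23

Under do(H=-6), the mechanism H <- max(N, K) + 4 is discarded; H is fixed at -6.
N = L + 3K + 4  [with L=6, K=5]  = 25
M = -N - 2H - 2K  [with N=25, H=-6, K=5]  = -23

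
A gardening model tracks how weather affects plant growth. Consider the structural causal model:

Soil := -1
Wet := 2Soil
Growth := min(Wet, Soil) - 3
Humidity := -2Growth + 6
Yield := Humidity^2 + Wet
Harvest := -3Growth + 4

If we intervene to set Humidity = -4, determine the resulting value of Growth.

-5

Under do(Humidity=-4), the mechanism Humidity := -2Growth + 6 is discarded; Humidity is fixed at -4.
Since Growth is not a descendant of the intervened variable, it is unaffected.
Wet = 2Soil  [with Soil=-1]  = -2
Growth = min(Wet, Soil) - 3  [with Wet=-2, Soil=-1]  = -5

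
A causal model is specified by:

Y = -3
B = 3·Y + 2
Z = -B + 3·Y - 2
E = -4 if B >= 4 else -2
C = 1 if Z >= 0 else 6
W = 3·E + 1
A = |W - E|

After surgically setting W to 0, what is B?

do(W=0) replaces the equation W = 3·E + 1 with the constant W = 0.
B is not downstream of the intervention, so its value is determined by the original equations.
B = 3·Y + 2  [with Y=-3]  = -7

-7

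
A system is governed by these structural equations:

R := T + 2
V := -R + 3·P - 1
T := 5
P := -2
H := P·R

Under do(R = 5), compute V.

-12

do(R=5) replaces the equation R := T + 2 with the constant R = 5.
V = -R + 3·P - 1  [with R=5, P=-2]  = -12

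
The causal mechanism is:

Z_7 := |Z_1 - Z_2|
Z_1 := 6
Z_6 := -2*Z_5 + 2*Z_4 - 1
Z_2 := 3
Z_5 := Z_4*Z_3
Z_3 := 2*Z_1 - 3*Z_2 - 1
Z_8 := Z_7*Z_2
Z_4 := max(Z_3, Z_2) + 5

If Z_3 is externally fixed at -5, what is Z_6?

95

The intervention breaks the incoming arrows to Z_3: Z_3 := 2*Z_1 - 3*Z_2 - 1 no longer applies, and Z_3 = -5.
Z_4 = max(Z_3, Z_2) + 5  [with Z_3=-5, Z_2=3]  = 8
Z_5 = Z_4*Z_3  [with Z_4=8, Z_3=-5]  = -40
Z_6 = -2*Z_5 + 2*Z_4 - 1  [with Z_5=-40, Z_4=8]  = 95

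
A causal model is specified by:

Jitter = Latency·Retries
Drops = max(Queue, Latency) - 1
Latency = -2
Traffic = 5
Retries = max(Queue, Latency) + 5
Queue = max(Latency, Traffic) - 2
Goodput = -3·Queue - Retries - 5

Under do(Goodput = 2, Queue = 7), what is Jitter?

Setting Goodput = 2, Queue = 7 by intervention discards those variables' equations.
Retries = max(Queue, Latency) + 5  [with Queue=7, Latency=-2]  = 12
Jitter = Latency·Retries  [with Latency=-2, Retries=12]  = -24

-24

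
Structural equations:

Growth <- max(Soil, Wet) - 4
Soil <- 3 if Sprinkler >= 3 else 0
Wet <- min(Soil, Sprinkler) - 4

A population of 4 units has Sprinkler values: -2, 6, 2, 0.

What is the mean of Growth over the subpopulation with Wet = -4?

E[Growth|Wet=-4] averages over only the 2 units with Wet=-4 (Sprinkler = 2, 0): Growth = -4, -4, mean -4.

-4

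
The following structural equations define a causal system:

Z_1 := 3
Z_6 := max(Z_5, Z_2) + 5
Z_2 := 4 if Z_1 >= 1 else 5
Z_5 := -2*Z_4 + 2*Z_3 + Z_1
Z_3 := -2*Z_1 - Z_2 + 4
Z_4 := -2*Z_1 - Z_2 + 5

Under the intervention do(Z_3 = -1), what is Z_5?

do(Z_3=-1) replaces the equation Z_3 := -2*Z_1 - Z_2 + 4 with the constant Z_3 = -1.
Z_2 = 4 if Z_1 >= 1 else 5  [with Z_1=3]  = 4
Z_4 = -2*Z_1 - Z_2 + 5  [with Z_1=3, Z_2=4]  = -5
Z_5 = -2*Z_4 + 2*Z_3 + Z_1  [with Z_4=-5, Z_3=-1, Z_1=3]  = 11

11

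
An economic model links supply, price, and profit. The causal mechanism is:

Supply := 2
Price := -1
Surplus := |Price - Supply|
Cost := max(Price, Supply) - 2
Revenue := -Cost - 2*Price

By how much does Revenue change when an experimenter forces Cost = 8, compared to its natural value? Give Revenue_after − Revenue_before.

-8

The intervention breaks the incoming arrows to Cost: Cost := max(Price, Supply) - 2 no longer applies, and Cost = 8.
Revenue = -Cost - 2*Price  [with Cost=8, Price=-1]  = -6
Without intervention: Cost = max(Price, Supply) - 2  [with Price=-1, Supply=2]  = 0; Revenue = -Cost - 2*Price  [with Cost=0, Price=-1]  = 2.
Change = -6 − 2 = -8.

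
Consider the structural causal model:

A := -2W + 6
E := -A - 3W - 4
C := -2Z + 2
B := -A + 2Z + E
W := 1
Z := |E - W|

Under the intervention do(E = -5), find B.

3

do(E=-5) replaces the equation E := -A - 3W - 4 with the constant E = -5.
A = -2W + 6  [with W=1]  = 4
Z = |E - W|  [with E=-5, W=1]  = 6
B = -A + 2Z + E  [with A=4, Z=6, E=-5]  = 3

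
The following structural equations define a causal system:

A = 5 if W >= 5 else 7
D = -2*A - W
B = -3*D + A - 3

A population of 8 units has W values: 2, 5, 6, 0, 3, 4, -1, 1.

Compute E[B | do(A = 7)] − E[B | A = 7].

do(A=7) breaks A's dependence on W. With A=7 fixed, B across the units is 52, 61, 64, 46, 55, 58, 43, 49, mean 53.5.
Conditioning on A=7 selects the 6 unit(s) with W ∈ {2, 0, 3, 4, -1, 1}. Their B values: 52, 46, 55, 58, 43, 49. Mean = 50.5.
Difference = 53.5 − 50.5 = 3.

3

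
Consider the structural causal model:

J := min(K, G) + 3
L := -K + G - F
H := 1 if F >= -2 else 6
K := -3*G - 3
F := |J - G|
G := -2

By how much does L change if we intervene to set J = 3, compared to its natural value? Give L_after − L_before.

The intervention breaks the incoming arrows to J: J := min(K, G) + 3 no longer applies, and J = 3.
K = -3*G - 3  [with G=-2]  = 3
F = |J - G|  [with J=3, G=-2]  = 5
L = -K + G - F  [with K=3, G=-2, F=5]  = -10
Without intervention: K = -3*G - 3  [with G=-2]  = 3; J = min(K, G) + 3  [with K=3, G=-2]  = 1; F = |J - G|  [with J=1, G=-2]  = 3; L = -K + G - F  [with K=3, G=-2, F=3]  = -8.
Change = -10 − (-8) = -2.

-2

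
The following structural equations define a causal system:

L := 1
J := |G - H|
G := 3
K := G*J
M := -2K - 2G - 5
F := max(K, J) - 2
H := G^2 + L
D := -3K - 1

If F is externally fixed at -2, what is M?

Intervening sets F = -2 and removes its equation (F := max(K, J) - 2).
Since M is not a descendant of the intervened variable, it is unaffected.
H = G^2 + L  [with G=3, L=1]  = 10
J = |G - H|  [with G=3, H=10]  = 7
K = G*J  [with G=3, J=7]  = 21
M = -2K - 2G - 5  [with K=21, G=3]  = -53

-53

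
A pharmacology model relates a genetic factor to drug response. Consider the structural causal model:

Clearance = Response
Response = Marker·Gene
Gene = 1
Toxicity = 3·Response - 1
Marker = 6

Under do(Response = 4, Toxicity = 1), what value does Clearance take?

4

Setting Response = 4, Toxicity = 1 by intervention discards those variables' equations.
Clearance = Response  [with Response=4]  = 4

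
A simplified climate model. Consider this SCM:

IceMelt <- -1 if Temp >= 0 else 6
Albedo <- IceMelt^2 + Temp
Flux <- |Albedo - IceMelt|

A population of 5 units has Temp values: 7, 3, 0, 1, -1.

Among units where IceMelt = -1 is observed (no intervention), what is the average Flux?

4.75

Observing IceMelt=-1 restricts to units where IceMelt's equation naturally yields -1: Temp ∈ {7, 3, 0, 1}. In that subpopulation Flux = 9, 5, 2, 3, mean 4.75.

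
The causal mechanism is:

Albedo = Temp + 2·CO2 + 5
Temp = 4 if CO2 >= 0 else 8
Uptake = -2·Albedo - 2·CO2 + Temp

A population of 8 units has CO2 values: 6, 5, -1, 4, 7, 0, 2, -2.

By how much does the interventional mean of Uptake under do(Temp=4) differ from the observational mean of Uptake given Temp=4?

8.25

do(Temp=4) breaks Temp's dependence on CO2. With Temp=4 fixed, Uptake across the units is -50, -44, -8, -38, -56, -14, -26, -2, mean -29.75.
Observing Temp=4 restricts to units where Temp's equation naturally yields 4: CO2 ∈ {6, 5, 4, 7, 0, 2}. In that subpopulation Uptake = -50, -44, -38, -56, -14, -26, mean -38.
Difference = -29.75 − (-38) = 8.25.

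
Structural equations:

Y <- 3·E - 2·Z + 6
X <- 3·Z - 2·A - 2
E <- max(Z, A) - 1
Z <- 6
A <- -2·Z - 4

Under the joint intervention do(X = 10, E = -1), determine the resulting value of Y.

Under do(X = 10, E = -1), each intervened variable's structural equation is replaced by its fixed value.
Y = 3·E - 2·Z + 6  [with E=-1, Z=6]  = -9

-9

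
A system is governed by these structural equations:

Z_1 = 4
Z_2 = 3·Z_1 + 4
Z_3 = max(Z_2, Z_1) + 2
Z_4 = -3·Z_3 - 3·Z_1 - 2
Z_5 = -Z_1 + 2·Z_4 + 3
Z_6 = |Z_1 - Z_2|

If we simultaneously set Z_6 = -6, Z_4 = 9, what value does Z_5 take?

17

Setting Z_6 = -6, Z_4 = 9 by intervention discards those variables' equations.
Z_5 = -Z_1 + 2·Z_4 + 3  [with Z_1=4, Z_4=9]  = 17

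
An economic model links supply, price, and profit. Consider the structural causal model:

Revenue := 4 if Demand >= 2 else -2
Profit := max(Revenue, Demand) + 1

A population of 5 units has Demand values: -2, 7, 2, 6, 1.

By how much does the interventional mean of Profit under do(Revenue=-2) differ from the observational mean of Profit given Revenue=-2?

Every unit gets Revenue=-2 under the intervention. Profit values become -1, 8, 3, 7, 2; E[Profit|do(Revenue=-2)] = 3.8.
Conditioning on Revenue=-2 selects the 2 unit(s) with Demand ∈ {-2, 1}. Their Profit values: -1, 2. Mean = 0.5.
Difference = 3.8 − 0.5 = 3.3.

3.3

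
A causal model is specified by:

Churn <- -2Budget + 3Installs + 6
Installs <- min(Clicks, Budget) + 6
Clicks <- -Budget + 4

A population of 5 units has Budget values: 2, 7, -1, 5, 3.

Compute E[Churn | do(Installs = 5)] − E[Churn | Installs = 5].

Under do(Installs=5), Installs's equation is replaced by Installs=5 for every unit. Per-unit Churn: 17, 7, 23, 11, 15. Mean = 14.6.
Conditioning on Installs=5 selects the 2 unit(s) with Budget ∈ {-1, 5}. Their Churn values: 23, 11. Mean = 17.
Difference = 14.6 − 17 = -2.4.

-2.4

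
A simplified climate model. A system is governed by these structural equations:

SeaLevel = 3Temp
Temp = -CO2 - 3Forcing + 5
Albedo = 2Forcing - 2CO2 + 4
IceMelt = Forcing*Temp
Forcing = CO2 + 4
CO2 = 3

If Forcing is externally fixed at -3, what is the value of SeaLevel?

33

Under do(Forcing=-3), the mechanism Forcing = CO2 + 4 is discarded; Forcing is fixed at -3.
Temp = -CO2 - 3Forcing + 5  [with CO2=3, Forcing=-3]  = 11
SeaLevel = 3Temp  [with Temp=11]  = 33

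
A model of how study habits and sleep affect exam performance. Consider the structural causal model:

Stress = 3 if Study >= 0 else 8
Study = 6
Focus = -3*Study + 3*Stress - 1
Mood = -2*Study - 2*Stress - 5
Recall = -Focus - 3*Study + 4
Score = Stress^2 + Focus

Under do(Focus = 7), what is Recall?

The intervention breaks the incoming arrows to Focus: Focus = -3*Study + 3*Stress - 1 no longer applies, and Focus = 7.
Recall = -Focus - 3*Study + 4  [with Focus=7, Study=6]  = -21

-21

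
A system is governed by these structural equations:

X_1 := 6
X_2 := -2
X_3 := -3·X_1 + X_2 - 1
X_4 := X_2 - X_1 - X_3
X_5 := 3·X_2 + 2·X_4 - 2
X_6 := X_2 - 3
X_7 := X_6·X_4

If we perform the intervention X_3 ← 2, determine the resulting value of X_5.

-28

do(X_3=2) replaces the equation X_3 := -3·X_1 + X_2 - 1 with the constant X_3 = 2.
X_4 = X_2 - X_1 - X_3  [with X_2=-2, X_1=6, X_3=2]  = -10
X_5 = 3·X_2 + 2·X_4 - 2  [with X_2=-2, X_4=-10]  = -28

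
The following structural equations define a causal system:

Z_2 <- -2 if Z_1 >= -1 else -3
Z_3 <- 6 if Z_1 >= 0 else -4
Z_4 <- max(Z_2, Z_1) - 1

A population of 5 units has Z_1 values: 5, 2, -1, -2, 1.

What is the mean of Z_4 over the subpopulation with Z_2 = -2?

Conditioning on Z_2=-2 selects the 4 unit(s) with Z_1 ∈ {5, 2, -1, 1}. Their Z_4 values: 4, 1, -2, 0. Mean = 0.75.

0.75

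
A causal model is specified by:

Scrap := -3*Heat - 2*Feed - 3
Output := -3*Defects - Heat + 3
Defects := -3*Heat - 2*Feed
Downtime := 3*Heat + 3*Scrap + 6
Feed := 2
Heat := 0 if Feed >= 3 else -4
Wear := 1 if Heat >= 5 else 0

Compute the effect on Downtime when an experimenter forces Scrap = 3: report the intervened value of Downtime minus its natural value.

Under do(Scrap=3), the mechanism Scrap := -3*Heat - 2*Feed - 3 is discarded; Scrap is fixed at 3.
Heat = 0 if Feed >= 3 else -4  [with Feed=2]  = -4
Downtime = 3*Heat + 3*Scrap + 6  [with Heat=-4, Scrap=3]  = 3
Without intervention: Heat = 0 if Feed >= 3 else -4  [with Feed=2]  = -4; Scrap = -3*Heat - 2*Feed - 3  [with Heat=-4, Feed=2]  = 5; Downtime = 3*Heat + 3*Scrap + 6  [with Heat=-4, Scrap=5]  = 9.
Change = 3 − 9 = -6.

-6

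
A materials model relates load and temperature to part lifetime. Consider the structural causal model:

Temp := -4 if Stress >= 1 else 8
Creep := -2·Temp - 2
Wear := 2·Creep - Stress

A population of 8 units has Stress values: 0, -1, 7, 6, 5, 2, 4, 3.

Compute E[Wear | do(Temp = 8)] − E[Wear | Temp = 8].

do(Temp=8) breaks Temp's dependence on Stress. With Temp=8 fixed, Wear across the units is -36, -35, -43, -42, -41, -38, -40, -39, mean -39.25.
Conditioning on Temp=8 selects the 2 unit(s) with Stress ∈ {0, -1}. Their Wear values: -36, -35. Mean = -35.5.
Difference = -39.25 − (-35.5) = -3.75.

-3.75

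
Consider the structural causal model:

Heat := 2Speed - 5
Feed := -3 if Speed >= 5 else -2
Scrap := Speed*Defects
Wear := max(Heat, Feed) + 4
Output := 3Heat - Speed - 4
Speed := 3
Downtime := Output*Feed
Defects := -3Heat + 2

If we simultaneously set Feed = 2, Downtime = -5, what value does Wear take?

Under do(Feed = 2, Downtime = -5), each intervened variable's structural equation is replaced by its fixed value.
Heat = 2Speed - 5  [with Speed=3]  = 1
Wear = max(Heat, Feed) + 4  [with Heat=1, Feed=2]  = 6

6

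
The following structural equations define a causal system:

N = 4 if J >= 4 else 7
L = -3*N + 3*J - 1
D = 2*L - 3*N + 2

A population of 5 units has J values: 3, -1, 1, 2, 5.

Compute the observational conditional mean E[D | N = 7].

E[D|N=7] averages over only the 4 units with N=7 (J = 3, -1, 1, 2): D = -45, -69, -57, -51, mean -55.5.

-55.5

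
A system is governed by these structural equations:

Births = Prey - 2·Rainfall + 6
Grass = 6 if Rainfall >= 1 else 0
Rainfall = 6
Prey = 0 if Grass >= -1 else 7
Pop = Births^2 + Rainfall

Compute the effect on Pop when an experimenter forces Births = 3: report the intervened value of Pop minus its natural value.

-27

Intervening sets Births = 3 and removes its equation (Births = Prey - 2·Rainfall + 6).
Pop = Births^2 + Rainfall  [with Births=3, Rainfall=6]  = 15
Without intervention: Grass = 6 if Rainfall >= 1 else 0  [with Rainfall=6]  = 6; Prey = 0 if Grass >= -1 else 7  [with Grass=6]  = 0; Births = Prey - 2·Rainfall + 6  [with Prey=0, Rainfall=6]  = -6; Pop = Births^2 + Rainfall  [with Births=-6, Rainfall=6]  = 42.
Change = 15 − 42 = -27.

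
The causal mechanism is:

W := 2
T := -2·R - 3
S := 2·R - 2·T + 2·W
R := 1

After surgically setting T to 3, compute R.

Under do(T=3), the mechanism T := -2·R - 3 is discarded; T is fixed at 3.
Since R is not a descendant of the intervened variable, it is unaffected.

1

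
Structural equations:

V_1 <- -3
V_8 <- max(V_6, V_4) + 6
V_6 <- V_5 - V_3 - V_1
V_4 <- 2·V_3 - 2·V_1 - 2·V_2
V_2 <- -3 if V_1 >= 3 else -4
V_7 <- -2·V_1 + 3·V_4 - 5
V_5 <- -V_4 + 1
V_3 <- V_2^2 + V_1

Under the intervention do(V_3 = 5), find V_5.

do(V_3=5) replaces the equation V_3 <- V_2^2 + V_1 with the constant V_3 = 5.
V_2 = -3 if V_1 >= 3 else -4  [with V_1=-3]  = -4
V_4 = 2·V_3 - 2·V_1 - 2·V_2  [with V_3=5, V_1=-3, V_2=-4]  = 24
V_5 = -V_4 + 1  [with V_4=24]  = -23

-23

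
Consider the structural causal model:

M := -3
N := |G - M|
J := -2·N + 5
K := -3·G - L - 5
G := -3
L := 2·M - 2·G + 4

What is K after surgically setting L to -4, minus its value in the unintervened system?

8

Intervening sets L = -4 and removes its equation (L := 2·M - 2·G + 4).
K = -3·G - L - 5  [with G=-3, L=-4]  = 8
Without intervention: L = 2·M - 2·G + 4  [with M=-3, G=-3]  = 4; K = -3·G - L - 5  [with G=-3, L=4]  = 0.
Change = 8 − 0 = 8.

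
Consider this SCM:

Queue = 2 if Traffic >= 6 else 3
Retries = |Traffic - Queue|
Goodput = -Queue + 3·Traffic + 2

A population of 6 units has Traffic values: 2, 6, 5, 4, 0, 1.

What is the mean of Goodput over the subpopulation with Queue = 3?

Conditioning on Queue=3 selects the 5 unit(s) with Traffic ∈ {2, 5, 4, 0, 1}. Their Goodput values: 5, 14, 11, -1, 2. Mean = 6.2.

6.2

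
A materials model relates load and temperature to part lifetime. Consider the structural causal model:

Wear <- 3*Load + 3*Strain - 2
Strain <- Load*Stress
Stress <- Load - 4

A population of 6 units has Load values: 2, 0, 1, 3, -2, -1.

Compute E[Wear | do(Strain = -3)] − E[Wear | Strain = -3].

-4.5

The intervention sets Strain=-3 in all 6 units regardless of Load. Recomputing Wear per unit gives -5, -11, -8, -2, -17, -14; average -9.5.
E[Wear|Strain=-3] averages over only the 2 units with Strain=-3 (Load = 1, 3): Wear = -8, -2, mean -5.
Difference = -9.5 − (-5) = -4.5.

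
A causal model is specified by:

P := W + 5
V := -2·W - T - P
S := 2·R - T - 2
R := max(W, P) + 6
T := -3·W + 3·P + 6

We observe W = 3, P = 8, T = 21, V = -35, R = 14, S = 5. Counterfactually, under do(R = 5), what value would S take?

-13

The intervention breaks the incoming arrows to R: R := max(W, P) + 6 no longer applies, and R = 5.
P = W + 5  [with W=3]  = 8
T = -3·W + 3·P + 6  [with W=3, P=8]  = 21
S = 2·R - T - 2  [with R=5, T=21]  = -13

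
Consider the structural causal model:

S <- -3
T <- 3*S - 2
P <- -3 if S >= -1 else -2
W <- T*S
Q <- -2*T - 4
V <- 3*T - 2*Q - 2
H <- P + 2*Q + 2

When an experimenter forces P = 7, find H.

45

The intervention breaks the incoming arrows to P: P <- -3 if S >= -1 else -2 no longer applies, and P = 7.
T = 3*S - 2  [with S=-3]  = -11
Q = -2*T - 4  [with T=-11]  = 18
H = P + 2*Q + 2  [with P=7, Q=18]  = 45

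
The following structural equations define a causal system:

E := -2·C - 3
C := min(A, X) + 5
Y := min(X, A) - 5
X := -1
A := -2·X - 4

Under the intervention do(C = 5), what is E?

-13

Intervening sets C = 5 and removes its equation (C := min(A, X) + 5).
E = -2·C - 3  [with C=5]  = -13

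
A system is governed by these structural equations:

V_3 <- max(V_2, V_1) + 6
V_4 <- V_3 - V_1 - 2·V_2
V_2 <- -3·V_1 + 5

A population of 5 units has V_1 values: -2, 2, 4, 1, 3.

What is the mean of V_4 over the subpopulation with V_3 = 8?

5.5

E[V_4|V_3=8] averages over only the 2 units with V_3=8 (V_1 = 2, 1): V_4 = 8, 3, mean 5.5.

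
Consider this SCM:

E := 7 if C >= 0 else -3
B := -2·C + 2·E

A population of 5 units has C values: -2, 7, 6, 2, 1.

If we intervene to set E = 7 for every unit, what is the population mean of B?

8.4

Every unit gets E=7 under the intervention. B values become 18, 0, 2, 10, 12; E[B|do(E=7)] = 8.4.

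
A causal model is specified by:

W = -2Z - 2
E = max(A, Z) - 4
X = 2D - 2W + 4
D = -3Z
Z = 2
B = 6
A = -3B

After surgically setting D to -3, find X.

10

Intervening sets D = -3 and removes its equation (D = -3Z).
W = -2Z - 2  [with Z=2]  = -6
X = 2D - 2W + 4  [with D=-3, W=-6]  = 10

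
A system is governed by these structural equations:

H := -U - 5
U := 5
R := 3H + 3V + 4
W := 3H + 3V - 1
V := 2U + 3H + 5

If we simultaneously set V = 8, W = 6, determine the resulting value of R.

Setting V = 8, W = 6 by intervention discards those variables' equations.
H = -U - 5  [with U=5]  = -10
R = 3H + 3V + 4  [with H=-10, V=8]  = -2

-2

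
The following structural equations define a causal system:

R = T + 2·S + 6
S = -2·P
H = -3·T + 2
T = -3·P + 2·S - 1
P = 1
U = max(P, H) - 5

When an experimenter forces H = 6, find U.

1

The intervention breaks the incoming arrows to H: H = -3·T + 2 no longer applies, and H = 6.
U = max(P, H) - 5  [with P=1, H=6]  = 1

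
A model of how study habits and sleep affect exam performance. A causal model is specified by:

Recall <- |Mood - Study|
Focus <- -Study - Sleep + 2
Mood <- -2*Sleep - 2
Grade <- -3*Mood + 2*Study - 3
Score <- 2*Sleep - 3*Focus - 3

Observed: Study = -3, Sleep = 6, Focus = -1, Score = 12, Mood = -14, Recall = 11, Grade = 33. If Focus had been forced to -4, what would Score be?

The intervention breaks the incoming arrows to Focus: Focus <- -Study - Sleep + 2 no longer applies, and Focus = -4.
Score = 2*Sleep - 3*Focus - 3  [with Sleep=6, Focus=-4]  = 21

21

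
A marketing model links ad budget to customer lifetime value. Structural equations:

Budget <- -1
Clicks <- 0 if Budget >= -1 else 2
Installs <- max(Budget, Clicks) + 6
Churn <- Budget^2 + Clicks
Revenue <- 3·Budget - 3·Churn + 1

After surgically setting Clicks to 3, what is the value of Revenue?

-14

do(Clicks=3) replaces the equation Clicks <- 0 if Budget >= -1 else 2 with the constant Clicks = 3.
Churn = Budget^2 + Clicks  [with Budget=-1, Clicks=3]  = 4
Revenue = 3·Budget - 3·Churn + 1  [with Budget=-1, Churn=4]  = -14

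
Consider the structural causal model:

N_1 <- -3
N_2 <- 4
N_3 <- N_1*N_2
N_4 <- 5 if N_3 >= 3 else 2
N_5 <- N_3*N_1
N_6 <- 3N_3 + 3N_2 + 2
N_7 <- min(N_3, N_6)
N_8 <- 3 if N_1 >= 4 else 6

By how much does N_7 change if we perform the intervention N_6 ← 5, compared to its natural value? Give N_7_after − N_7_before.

10

Intervening sets N_6 = 5 and removes its equation (N_6 <- 3N_3 + 3N_2 + 2).
N_3 = N_1*N_2  [with N_1=-3, N_2=4]  = -12
N_7 = min(N_3, N_6)  [with N_3=-12, N_6=5]  = -12
Without intervention: N_3 = N_1*N_2  [with N_1=-3, N_2=4]  = -12; N_6 = 3N_3 + 3N_2 + 2  [with N_3=-12, N_2=4]  = -22; N_7 = min(N_3, N_6)  [with N_3=-12, N_6=-22]  = -22.
Change = -12 − (-22) = 10.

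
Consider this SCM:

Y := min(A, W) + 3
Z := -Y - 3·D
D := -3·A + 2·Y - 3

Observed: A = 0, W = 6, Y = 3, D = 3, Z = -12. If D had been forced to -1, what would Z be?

0

Intervening sets D = -1 and removes its equation (D := -3·A + 2·Y - 3).
Y = min(A, W) + 3  [with A=0, W=6]  = 3
Z = -Y - 3·D  [with Y=3, D=-1]  = 0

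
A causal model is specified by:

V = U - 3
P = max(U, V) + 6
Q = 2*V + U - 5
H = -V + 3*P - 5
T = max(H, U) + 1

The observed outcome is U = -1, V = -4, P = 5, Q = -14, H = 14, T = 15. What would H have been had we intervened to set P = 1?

2

do(P=1) replaces the equation P = max(U, V) + 6 with the constant P = 1.
V = U - 3  [with U=-1]  = -4
H = -V + 3*P - 5  [with V=-4, P=1]  = 2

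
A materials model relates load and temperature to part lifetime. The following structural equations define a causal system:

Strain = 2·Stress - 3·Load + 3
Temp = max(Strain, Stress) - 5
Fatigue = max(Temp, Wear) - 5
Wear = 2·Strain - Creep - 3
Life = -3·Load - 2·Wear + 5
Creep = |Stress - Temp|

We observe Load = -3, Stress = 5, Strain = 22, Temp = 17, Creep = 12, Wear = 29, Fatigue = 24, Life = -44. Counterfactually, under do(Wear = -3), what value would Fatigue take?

12

Intervening sets Wear = -3 and removes its equation (Wear = 2·Strain - Creep - 3).
Strain = 2·Stress - 3·Load + 3  [with Stress=5, Load=-3]  = 22
Temp = max(Strain, Stress) - 5  [with Strain=22, Stress=5]  = 17
Fatigue = max(Temp, Wear) - 5  [with Temp=17, Wear=-3]  = 12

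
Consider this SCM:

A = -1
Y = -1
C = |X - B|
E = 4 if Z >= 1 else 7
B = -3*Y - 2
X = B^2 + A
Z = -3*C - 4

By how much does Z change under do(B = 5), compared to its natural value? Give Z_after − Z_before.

-54

The intervention breaks the incoming arrows to B: B = -3*Y - 2 no longer applies, and B = 5.
X = B^2 + A  [with B=5, A=-1]  = 24
C = |X - B|  [with X=24, B=5]  = 19
Z = -3*C - 4  [with C=19]  = -61
Without intervention: B = -3*Y - 2  [with Y=-1]  = 1; X = B^2 + A  [with B=1, A=-1]  = 0; C = |X - B|  [with X=0, B=1]  = 1; Z = -3*C - 4  [with C=1]  = -7.
Change = -61 − (-7) = -54.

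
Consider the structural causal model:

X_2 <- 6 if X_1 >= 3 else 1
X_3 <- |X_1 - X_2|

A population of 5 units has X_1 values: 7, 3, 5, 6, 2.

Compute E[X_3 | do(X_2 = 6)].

1.8

do(X_2=6) breaks X_2's dependence on X_1. With X_2=6 fixed, X_3 across the units is 1, 3, 1, 0, 4, mean 1.8.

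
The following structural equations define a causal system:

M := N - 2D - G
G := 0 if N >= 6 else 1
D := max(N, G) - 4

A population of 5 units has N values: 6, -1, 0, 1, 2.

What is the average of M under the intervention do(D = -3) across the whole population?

6.8

Under do(D=-3), D's equation is replaced by D=-3 for every unit. Per-unit M: 12, 4, 5, 6, 7. Mean = 6.8.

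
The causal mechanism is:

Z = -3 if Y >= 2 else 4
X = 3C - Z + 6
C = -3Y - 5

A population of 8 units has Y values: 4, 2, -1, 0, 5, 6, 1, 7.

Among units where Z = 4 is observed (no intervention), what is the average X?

E[X|Z=4] averages over only the 3 units with Z=4 (Y = -1, 0, 1): X = -4, -13, -22, mean -13.

-13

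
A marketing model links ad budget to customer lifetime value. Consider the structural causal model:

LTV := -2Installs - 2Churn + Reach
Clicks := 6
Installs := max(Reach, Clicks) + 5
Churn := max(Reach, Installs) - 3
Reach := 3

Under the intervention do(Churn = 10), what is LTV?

-39

Intervening sets Churn = 10 and removes its equation (Churn := max(Reach, Installs) - 3).
Installs = max(Reach, Clicks) + 5  [with Reach=3, Clicks=6]  = 11
LTV = -2Installs - 2Churn + Reach  [with Installs=11, Churn=10, Reach=3]  = -39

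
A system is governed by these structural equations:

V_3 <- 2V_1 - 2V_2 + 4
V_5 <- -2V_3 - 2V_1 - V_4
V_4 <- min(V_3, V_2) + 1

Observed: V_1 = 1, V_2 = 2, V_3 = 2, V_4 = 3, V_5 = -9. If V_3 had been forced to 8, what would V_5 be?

-21

do(V_3=8) replaces the equation V_3 <- 2V_1 - 2V_2 + 4 with the constant V_3 = 8.
V_4 = min(V_3, V_2) + 1  [with V_3=8, V_2=2]  = 3
V_5 = -2V_3 - 2V_1 - V_4  [with V_3=8, V_1=1, V_4=3]  = -21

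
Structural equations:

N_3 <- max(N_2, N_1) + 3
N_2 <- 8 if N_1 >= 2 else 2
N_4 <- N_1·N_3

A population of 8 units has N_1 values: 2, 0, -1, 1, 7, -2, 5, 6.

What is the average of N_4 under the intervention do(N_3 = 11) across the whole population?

Under do(N_3=11), N_3's equation is replaced by N_3=11 for every unit. Per-unit N_4: 22, 0, -11, 11, 77, -22, 55, 66. Mean = 24.75.

24.75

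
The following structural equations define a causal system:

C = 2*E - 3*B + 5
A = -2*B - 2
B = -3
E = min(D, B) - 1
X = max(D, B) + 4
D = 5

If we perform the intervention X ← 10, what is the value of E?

-4

Under do(X=10), the mechanism X = max(D, B) + 4 is discarded; X is fixed at 10.
Since E is not a descendant of the intervened variable, it is unaffected.
E = min(D, B) - 1  [with D=5, B=-3]  = -4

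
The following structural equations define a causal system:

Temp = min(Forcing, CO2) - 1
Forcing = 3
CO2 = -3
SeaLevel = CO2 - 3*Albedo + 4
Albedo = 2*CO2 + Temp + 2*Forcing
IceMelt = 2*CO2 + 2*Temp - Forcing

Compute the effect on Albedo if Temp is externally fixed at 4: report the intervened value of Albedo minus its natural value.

8

do(Temp=4) replaces the equation Temp = min(Forcing, CO2) - 1 with the constant Temp = 4.
Albedo = 2*CO2 + Temp + 2*Forcing  [with CO2=-3, Temp=4, Forcing=3]  = 4
Without intervention: Temp = min(Forcing, CO2) - 1  [with Forcing=3, CO2=-3]  = -4; Albedo = 2*CO2 + Temp + 2*Forcing  [with CO2=-3, Temp=-4, Forcing=3]  = -4.
Change = 4 − (-4) = 8.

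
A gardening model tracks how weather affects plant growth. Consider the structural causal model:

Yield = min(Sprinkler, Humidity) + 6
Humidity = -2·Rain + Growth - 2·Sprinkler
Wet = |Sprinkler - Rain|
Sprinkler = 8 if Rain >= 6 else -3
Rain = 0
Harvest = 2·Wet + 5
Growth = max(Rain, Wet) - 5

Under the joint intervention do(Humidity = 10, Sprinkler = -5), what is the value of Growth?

0

Setting Humidity = 10, Sprinkler = -5 by intervention discards those variables' equations.
Wet = |Sprinkler - Rain|  [with Sprinkler=-5, Rain=0]  = 5
Growth = max(Rain, Wet) - 5  [with Rain=0, Wet=5]  = 0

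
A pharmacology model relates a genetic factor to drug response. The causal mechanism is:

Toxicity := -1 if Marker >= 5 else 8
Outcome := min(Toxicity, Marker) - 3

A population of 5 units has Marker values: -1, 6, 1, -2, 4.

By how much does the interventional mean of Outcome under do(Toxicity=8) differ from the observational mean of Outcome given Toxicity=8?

The intervention sets Toxicity=8 in all 5 units regardless of Marker. Recomputing Outcome per unit gives -4, 3, -2, -5, 1; average -1.4.
Conditioning on Toxicity=8 selects the 4 unit(s) with Marker ∈ {-1, 1, -2, 4}. Their Outcome values: -4, -2, -5, 1. Mean = -2.5.
Difference = -1.4 − (-2.5) = 1.1.

1.1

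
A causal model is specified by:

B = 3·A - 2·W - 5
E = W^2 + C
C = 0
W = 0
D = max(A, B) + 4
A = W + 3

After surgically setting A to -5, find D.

-1

The intervention breaks the incoming arrows to A: A = W + 3 no longer applies, and A = -5.
B = 3·A - 2·W - 5  [with A=-5, W=0]  = -20
D = max(A, B) + 4  [with A=-5, B=-20]  = -1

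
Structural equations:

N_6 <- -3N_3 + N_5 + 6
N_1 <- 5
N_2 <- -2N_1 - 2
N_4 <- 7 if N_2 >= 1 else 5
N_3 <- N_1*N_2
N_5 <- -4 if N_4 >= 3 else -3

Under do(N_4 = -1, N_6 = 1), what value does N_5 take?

-3

Setting N_4 = -1, N_6 = 1 by intervention discards those variables' equations.
N_5 = -4 if N_4 >= 3 else -3  [with N_4=-1]  = -3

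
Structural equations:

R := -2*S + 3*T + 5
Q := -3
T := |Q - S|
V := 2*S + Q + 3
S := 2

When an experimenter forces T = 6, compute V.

Under do(T=6), the mechanism T := |Q - S| is discarded; T is fixed at 6.
Since V is not a descendant of the intervened variable, it is unaffected.
V = 2*S + Q + 3  [with S=2, Q=-3]  = 4

4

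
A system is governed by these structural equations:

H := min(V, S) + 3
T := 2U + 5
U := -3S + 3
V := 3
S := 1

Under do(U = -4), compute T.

-3

Intervening sets U = -4 and removes its equation (U := -3S + 3).
T = 2U + 5  [with U=-4]  = -3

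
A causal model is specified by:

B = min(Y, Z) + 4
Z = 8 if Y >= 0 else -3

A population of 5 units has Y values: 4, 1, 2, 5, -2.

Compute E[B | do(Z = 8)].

6

Every unit gets Z=8 under the intervention. B values become 8, 5, 6, 9, 2; E[B|do(Z=8)] = 6.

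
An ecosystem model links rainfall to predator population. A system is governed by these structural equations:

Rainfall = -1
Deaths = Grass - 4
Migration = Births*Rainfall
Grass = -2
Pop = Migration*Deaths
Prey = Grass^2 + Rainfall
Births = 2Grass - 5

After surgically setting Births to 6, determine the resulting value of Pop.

The intervention breaks the incoming arrows to Births: Births = 2Grass - 5 no longer applies, and Births = 6.
Deaths = Grass - 4  [with Grass=-2]  = -6
Migration = Births*Rainfall  [with Births=6, Rainfall=-1]  = -6
Pop = Migration*Deaths  [with Migration=-6, Deaths=-6]  = 36

36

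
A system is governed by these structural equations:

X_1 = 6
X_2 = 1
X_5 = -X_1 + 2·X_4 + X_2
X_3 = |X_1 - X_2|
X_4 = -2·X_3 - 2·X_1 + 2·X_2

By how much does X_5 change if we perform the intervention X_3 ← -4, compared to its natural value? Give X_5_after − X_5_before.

do(X_3=-4) replaces the equation X_3 = |X_1 - X_2| with the constant X_3 = -4.
X_4 = -2·X_3 - 2·X_1 + 2·X_2  [with X_3=-4, X_1=6, X_2=1]  = -2
X_5 = -X_1 + 2·X_4 + X_2  [with X_1=6, X_4=-2, X_2=1]  = -9
Without intervention: X_3 = |X_1 - X_2|  [with X_1=6, X_2=1]  = 5; X_4 = -2·X_3 - 2·X_1 + 2·X_2  [with X_3=5, X_1=6, X_2=1]  = -20; X_5 = -X_1 + 2·X_4 + X_2  [with X_1=6, X_4=-20, X_2=1]  = -45.
Change = -9 − (-45) = 36.

36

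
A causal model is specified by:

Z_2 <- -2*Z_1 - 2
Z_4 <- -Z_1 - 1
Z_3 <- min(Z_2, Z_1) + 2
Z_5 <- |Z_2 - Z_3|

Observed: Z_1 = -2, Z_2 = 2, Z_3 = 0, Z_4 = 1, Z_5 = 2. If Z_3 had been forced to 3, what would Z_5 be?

1

do(Z_3=3) replaces the equation Z_3 <- min(Z_2, Z_1) + 2 with the constant Z_3 = 3.
Z_2 = -2*Z_1 - 2  [with Z_1=-2]  = 2
Z_5 = |Z_2 - Z_3|  [with Z_2=2, Z_3=3]  = 1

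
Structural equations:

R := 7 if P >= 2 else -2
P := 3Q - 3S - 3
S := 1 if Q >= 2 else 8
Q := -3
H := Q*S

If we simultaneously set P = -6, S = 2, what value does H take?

-6

Setting P = -6, S = 2 by intervention discards those variables' equations.
H = Q*S  [with Q=-3, S=2]  = -6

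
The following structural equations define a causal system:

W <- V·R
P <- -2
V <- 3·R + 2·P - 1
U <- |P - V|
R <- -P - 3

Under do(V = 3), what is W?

The intervention breaks the incoming arrows to V: V <- 3·R + 2·P - 1 no longer applies, and V = 3.
R = -P - 3  [with P=-2]  = -1
W = V·R  [with V=3, R=-1]  = -3

-3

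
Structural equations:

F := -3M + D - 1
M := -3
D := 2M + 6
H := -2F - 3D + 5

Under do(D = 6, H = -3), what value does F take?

14

The joint intervention fixes D = 6, H = -3, removing each variable's own equation.
F = -3M + D - 1  [with M=-3, D=6]  = 14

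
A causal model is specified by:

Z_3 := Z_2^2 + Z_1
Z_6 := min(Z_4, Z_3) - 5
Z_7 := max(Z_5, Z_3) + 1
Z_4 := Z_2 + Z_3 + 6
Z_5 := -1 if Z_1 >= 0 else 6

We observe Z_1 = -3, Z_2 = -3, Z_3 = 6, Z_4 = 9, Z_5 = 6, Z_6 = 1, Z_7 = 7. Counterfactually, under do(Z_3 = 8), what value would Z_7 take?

The intervention breaks the incoming arrows to Z_3: Z_3 := Z_2^2 + Z_1 no longer applies, and Z_3 = 8.
Z_5 = -1 if Z_1 >= 0 else 6  [with Z_1=-3]  = 6
Z_7 = max(Z_5, Z_3) + 1  [with Z_5=6, Z_3=8]  = 9

9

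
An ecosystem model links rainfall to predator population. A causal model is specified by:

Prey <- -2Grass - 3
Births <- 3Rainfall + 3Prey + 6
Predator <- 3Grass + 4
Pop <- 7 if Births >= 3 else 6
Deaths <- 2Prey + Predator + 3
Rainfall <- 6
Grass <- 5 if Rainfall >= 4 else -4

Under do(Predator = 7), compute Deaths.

Under do(Predator=7), the mechanism Predator <- 3Grass + 4 is discarded; Predator is fixed at 7.
Grass = 5 if Rainfall >= 4 else -4  [with Rainfall=6]  = 5
Prey = -2Grass - 3  [with Grass=5]  = -13
Deaths = 2Prey + Predator + 3  [with Prey=-13, Predator=7]  = -16

-16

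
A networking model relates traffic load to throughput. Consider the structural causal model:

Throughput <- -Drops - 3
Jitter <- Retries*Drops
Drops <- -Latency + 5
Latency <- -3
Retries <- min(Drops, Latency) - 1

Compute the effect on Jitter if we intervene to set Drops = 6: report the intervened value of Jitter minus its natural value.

Under do(Drops=6), the mechanism Drops <- -Latency + 5 is discarded; Drops is fixed at 6.
Retries = min(Drops, Latency) - 1  [with Drops=6, Latency=-3]  = -4
Jitter = Retries*Drops  [with Retries=-4, Drops=6]  = -24
Without intervention: Drops = -Latency + 5  [with Latency=-3]  = 8; Retries = min(Drops, Latency) - 1  [with Drops=8, Latency=-3]  = -4; Jitter = Retries*Drops  [with Retries=-4, Drops=8]  = -32.
Change = -24 − (-32) = 8.

8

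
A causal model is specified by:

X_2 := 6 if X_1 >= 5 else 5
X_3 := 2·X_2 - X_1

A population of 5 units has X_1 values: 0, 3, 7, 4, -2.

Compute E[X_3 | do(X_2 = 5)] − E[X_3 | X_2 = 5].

do(X_2=5) breaks X_2's dependence on X_1. With X_2=5 fixed, X_3 across the units is 10, 7, 3, 6, 12, mean 7.6.
Observing X_2=5 restricts to units where X_2's equation naturally yields 5: X_1 ∈ {0, 3, 4, -2}. In that subpopulation X_3 = 10, 7, 6, 12, mean 8.75.
Difference = 7.6 − 8.75 = -1.15.

-1.15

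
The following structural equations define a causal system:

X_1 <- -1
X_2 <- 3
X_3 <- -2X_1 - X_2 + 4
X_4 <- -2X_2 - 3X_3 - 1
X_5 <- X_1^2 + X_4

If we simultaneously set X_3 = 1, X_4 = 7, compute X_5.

Setting X_3 = 1, X_4 = 7 by intervention discards those variables' equations.
X_5 = X_1^2 + X_4  [with X_1=-1, X_4=7]  = 8

8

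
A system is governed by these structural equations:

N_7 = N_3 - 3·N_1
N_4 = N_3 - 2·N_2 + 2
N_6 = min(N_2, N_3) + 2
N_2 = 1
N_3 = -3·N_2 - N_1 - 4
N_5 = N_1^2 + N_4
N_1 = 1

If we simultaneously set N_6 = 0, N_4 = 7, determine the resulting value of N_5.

8

Setting N_6 = 0, N_4 = 7 by intervention discards those variables' equations.
N_5 = N_1^2 + N_4  [with N_1=1, N_4=7]  = 8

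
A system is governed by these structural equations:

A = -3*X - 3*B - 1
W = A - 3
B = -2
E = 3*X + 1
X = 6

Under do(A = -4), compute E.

19

The intervention breaks the incoming arrows to A: A = -3*X - 3*B - 1 no longer applies, and A = -4.
E is not downstream of the intervention, so its value is determined by the original equations.
E = 3*X + 1  [with X=6]  = 19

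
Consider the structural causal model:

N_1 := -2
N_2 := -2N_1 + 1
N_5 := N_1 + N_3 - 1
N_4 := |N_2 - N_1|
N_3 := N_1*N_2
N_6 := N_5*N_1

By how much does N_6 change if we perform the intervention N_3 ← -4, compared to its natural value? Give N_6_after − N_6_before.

The intervention breaks the incoming arrows to N_3: N_3 := N_1*N_2 no longer applies, and N_3 = -4.
N_5 = N_1 + N_3 - 1  [with N_1=-2, N_3=-4]  = -7
N_6 = N_5*N_1  [with N_5=-7, N_1=-2]  = 14
Without intervention: N_2 = -2N_1 + 1  [with N_1=-2]  = 5; N_3 = N_1*N_2  [with N_1=-2, N_2=5]  = -10; N_5 = N_1 + N_3 - 1  [with N_1=-2, N_3=-10]  = -13; N_6 = N_5*N_1  [with N_5=-13, N_1=-2]  = 26.
Change = 14 − 26 = -12.

-12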